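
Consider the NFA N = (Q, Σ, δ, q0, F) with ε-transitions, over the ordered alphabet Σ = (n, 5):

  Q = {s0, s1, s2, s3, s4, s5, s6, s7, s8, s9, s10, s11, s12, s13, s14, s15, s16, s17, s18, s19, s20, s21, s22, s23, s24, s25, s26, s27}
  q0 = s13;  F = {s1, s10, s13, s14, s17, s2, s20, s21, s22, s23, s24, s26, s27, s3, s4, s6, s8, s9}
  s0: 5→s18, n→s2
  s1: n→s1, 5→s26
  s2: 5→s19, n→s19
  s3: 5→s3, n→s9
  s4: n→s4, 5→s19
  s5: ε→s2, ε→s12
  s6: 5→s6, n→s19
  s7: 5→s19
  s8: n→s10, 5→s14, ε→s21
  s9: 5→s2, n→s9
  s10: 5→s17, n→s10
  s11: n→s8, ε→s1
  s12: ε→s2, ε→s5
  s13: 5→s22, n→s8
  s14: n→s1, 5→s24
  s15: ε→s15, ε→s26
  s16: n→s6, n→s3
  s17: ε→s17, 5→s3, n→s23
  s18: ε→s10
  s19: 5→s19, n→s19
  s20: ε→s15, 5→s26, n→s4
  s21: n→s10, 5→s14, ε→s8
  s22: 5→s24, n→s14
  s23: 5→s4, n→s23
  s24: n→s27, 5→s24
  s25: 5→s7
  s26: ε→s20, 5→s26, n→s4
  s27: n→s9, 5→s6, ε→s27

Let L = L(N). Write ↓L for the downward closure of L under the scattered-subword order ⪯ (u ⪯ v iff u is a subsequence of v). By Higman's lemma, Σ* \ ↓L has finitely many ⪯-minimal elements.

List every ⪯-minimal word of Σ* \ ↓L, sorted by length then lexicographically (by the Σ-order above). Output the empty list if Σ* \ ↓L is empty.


min(Σ*\↓L) = [55n5n, nn5n55, n5n5n5, 5nn5n5, 55nn55].

|Q|=28, |F|=18, |δ|=59 (14 ε).
min D↑ (17 st, q0=0, F={16}): 0:n→1,5→2 1:n→3,5→4 2:n→4,5→5 3:n→3,5→6 4:n→7,5→5 5:n→8,5→5 6:n→9,5→10 7:n→7,5→11 8:n→12,5→13 9:n→9,5→14 10:n→12,5→10 11:n→14,5→11 12:n→12,5→15 13:n→16,5→13 14:n→14,5→16 15:n→16,5→16 16:n→16,5→16.
'55n5n': N↓-sim [20, 16, 11, 6, 3, 1] end={s19} rej; 5/5 del acc.
'nn5n55': N↓-sim [20, 18, 14, 11, 5, 3, 1] end={s19} ∉↓L; 6/6 single-dels accept.
'n5n5n5': N↓-sim [20, 18, 15, 11, 7, 2, 1] end={s19} — reject; 6/6 del acc.
'5nn5n5': run [20, 16, 13, 11, 7, 2, 1] end={s19} — reject; 6/6 single-dels accept.
'55nn55': |S_i|=[20, 16, 11, 6, 4, 2, 1] end={s19} rej; 6/6 single-dels accept.
5 words, ⪯-incomp.


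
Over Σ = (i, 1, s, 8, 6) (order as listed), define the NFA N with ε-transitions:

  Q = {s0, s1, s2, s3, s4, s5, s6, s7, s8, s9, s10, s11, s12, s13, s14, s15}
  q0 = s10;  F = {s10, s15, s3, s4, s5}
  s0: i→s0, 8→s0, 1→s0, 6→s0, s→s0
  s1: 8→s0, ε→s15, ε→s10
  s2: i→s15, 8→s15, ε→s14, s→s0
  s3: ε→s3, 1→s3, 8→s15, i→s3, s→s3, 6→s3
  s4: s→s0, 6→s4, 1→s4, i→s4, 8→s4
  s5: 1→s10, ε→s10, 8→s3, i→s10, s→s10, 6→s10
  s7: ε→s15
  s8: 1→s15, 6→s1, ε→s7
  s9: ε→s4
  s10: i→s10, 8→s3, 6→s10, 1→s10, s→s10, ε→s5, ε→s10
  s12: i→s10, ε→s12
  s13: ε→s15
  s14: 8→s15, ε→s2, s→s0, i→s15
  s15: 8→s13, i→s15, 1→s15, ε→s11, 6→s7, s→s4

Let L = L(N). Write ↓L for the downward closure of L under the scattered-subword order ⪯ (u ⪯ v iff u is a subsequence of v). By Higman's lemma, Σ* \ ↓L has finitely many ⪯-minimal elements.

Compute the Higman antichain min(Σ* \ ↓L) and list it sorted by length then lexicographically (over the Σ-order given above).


A = [88ss].

|Q|=16, |F|=5, |δ|=54 (14 ε).
min D↑ (5 st, q0=0, F={4}): 0:i→0,1→0,s→0,8→1,6→0 1:i→1,1→1,s→1,8→2,6→1 2:i→2,1→2,s→3,8→2,6→2 3:i→3,1→3,s→4,8→3,6→3 4:i→4,1→4,s→4,8→4,6→4.
'88ss': N↓-sim [9, 7, 6, 2, 1] end={s0} rej; 4/4 del acc.
1 obstructions.


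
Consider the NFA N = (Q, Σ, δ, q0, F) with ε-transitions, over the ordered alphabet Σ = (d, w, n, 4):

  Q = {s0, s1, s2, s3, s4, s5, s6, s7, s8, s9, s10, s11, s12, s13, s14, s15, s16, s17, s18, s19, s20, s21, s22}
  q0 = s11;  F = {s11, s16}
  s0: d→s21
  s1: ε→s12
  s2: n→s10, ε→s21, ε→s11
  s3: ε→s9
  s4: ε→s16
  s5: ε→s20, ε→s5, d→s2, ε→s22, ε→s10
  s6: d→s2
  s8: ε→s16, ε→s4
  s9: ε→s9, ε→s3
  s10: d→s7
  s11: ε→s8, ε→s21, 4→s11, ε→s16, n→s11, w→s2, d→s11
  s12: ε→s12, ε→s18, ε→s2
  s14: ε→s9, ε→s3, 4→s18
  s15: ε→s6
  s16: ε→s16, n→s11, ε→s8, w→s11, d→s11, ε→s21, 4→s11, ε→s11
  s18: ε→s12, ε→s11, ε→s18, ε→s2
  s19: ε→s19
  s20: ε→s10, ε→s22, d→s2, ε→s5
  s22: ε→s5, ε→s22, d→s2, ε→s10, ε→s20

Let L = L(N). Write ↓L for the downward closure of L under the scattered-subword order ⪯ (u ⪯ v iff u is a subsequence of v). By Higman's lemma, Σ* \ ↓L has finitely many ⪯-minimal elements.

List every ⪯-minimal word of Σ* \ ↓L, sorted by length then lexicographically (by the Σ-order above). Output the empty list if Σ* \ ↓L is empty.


|Q|=23, |F|=2, |δ|=54 (38 ε).
min D↑ (1 st, q0=0, F={}): 0:d→0,w→0,n→0,4→0.
L(D↑) = ∅; no obstructions.

Antichain: [].


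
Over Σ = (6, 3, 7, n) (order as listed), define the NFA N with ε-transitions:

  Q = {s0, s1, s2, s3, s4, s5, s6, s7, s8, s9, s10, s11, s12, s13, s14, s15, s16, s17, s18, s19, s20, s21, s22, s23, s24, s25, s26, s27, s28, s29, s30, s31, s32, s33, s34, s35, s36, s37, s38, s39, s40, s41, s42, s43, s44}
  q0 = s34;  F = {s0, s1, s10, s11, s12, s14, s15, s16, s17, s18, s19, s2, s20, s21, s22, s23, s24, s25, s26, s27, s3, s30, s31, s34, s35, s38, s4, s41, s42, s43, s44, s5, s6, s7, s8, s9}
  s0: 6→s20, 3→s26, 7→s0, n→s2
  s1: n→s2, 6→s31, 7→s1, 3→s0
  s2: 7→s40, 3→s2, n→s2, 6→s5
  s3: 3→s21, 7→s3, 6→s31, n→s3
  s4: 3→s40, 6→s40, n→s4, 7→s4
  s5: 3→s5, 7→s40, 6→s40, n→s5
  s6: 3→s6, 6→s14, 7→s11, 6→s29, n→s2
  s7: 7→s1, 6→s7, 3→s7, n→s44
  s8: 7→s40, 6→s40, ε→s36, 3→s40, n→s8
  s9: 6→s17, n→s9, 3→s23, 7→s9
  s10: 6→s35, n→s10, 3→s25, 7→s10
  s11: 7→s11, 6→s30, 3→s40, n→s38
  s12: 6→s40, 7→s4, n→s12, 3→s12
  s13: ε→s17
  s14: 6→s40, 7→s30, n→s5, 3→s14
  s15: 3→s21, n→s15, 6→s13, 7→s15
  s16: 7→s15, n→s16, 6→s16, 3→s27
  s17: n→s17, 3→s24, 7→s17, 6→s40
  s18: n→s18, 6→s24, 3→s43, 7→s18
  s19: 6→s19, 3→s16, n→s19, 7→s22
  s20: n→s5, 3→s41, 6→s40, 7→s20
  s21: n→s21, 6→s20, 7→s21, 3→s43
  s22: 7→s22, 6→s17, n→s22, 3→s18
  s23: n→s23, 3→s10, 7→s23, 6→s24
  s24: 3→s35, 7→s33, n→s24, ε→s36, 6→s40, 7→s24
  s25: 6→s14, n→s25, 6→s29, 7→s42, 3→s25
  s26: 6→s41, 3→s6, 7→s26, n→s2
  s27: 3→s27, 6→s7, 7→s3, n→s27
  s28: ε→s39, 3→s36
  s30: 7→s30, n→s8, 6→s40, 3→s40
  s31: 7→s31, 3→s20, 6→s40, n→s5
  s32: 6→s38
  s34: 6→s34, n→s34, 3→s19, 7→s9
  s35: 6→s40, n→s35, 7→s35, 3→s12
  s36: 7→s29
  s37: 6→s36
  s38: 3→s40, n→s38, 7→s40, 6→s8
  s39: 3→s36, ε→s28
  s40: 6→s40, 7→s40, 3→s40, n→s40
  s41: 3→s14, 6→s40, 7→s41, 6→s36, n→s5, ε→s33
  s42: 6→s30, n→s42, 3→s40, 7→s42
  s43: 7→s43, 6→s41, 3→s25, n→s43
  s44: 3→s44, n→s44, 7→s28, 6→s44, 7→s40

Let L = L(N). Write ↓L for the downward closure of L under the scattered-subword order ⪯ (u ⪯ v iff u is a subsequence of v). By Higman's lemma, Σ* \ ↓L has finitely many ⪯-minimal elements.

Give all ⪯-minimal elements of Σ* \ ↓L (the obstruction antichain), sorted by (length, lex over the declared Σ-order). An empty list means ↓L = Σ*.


A = [766, 3336n7, 733373].

|Q|=45, |F|=36, |δ|=164 (6 ε).
min D↑ (37 st, q0=0, F={10}): 0:6→0,3→1,7→2,n→0 1:6→1,3→3,7→4,n→1 2:6→5,3→6,7→2,n→2 3:6→3,3→7,7→8,n→3 4:6→5,3→9,7→4,n→4 5:6→10,3→11,7→5,n→5 6:6→11,3→12,7→6,n→6 7:6→13,3→7,7→14,n→7 8:6→5,3→15,7→8,n→8 9:6→11,3→16,7→9,n→9 10:6→10,3→10,7→10,n→10 11:6→10,3→17,7→11,n→11 12:6→17,3→18,7→12,n→12 13:6→13,3→13,7→19,n→20 14:6→21,3→15,7→14,n→14 15:6→22,3→16,7→15,n→15 16:6→23,3→18,7→16,n→16 17:6→10,3→24,7→17,n→17 18:6→25,3→18,7→26,n→18 19:6→21,3→27,7→19,n→28 20:6→20,3→20,7→10,n→20 21:6→10,3→22,7→21,n→29 22:6→10,3→23,7→22,n→29 23:6→10,3→25,7→23,n→29 24:6→10,3→24,7→30,n→24 25:6→10,3→25,7→31,n→29 26:6→31,3→10,7→26,n→26 27:6→22,3→32,7→27,n→28 28:6→29,3→28,7→10,n→28 29:6→10,3→29,7→10,n→29 30:6→10,3→10,7→30,n→30 31:6→10,3→10,7→31,n→33 32:6→23,3→34,7→32,n→28 33:6→10,3→10,7→10,n→33 34:6→25,3→34,7→35,n→28 35:6→31,3→10,7→35,n→36 36:6→33,3→10,7→10,n→36 (ε-aug+det+¬).
'766': N↓-sim [43, 37, 17, 3] end={s29,s36,s40} rej; 3/3 deletions ∈↓L.
'3336n7': run [43, 41, 38, 32, 22, 10, 5] end={s28,s29,s36,s39,s40} ∉↓L; 6/6 single-dels accept.
'733373': run [43, 37, 27, 21, 15, 9, 1] end={s40} — reject; 6/6 deletions ∈↓L.
3 minimals (antichain).


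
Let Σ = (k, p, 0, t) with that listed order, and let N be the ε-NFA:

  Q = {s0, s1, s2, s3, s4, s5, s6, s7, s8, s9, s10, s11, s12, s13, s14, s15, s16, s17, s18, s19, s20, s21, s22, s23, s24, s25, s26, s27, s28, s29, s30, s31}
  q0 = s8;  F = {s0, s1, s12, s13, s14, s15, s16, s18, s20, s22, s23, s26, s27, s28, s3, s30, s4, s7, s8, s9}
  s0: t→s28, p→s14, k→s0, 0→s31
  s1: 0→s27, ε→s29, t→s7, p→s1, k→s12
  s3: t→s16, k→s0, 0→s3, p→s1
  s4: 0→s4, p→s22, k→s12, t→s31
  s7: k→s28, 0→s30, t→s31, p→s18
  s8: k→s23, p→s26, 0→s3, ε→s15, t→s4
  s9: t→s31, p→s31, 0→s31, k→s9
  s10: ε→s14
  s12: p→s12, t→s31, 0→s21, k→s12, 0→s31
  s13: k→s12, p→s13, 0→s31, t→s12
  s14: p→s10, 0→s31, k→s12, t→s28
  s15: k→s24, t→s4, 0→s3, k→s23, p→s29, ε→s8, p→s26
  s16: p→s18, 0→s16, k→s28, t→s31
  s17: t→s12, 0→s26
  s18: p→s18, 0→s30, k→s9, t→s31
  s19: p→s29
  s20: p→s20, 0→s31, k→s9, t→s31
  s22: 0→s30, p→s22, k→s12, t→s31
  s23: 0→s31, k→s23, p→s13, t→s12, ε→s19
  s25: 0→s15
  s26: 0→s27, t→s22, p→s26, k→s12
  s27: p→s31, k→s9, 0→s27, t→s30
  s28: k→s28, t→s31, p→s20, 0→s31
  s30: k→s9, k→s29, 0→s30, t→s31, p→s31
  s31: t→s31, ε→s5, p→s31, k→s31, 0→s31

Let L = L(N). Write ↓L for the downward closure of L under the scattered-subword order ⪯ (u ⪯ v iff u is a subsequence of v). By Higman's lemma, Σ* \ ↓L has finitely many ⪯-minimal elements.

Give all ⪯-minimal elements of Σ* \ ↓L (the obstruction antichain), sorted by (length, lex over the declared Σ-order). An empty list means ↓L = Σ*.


|Q|=32, |F|=20, |δ|=98 (6 ε).
min D↑ (20 st, q0=0, F={6}): 0:k→1,p→2,0→3,t→4 1:k→1,p→5,0→6,t→7 2:k→7,p→2,0→8,t→9 3:k→10,p→11,0→3,t→12 4:k→7,p→9,0→4,t→6 5:k→7,p→5,0→6,t→7 6:k→6,p→6,0→6,t→6 7:k→7,p→7,0→6,t→6 8:k→13,p→6,0→8,t→14 9:k→7,p→9,0→14,t→6 10:k→10,p→15,0→6,t→16 11:k→7,p→11,0→8,t→17 12:k→16,p→18,0→12,t→6 13:k→13,p→6,0→6,t→6 14:k→13,p→6,0→14,t→6 15:k→7,p→15,0→6,t→16 16:k→16,p→19,0→6,t→6 17:k→16,p→18,0→14,t→6 18:k→13,p→18,0→14,t→6 19:k→13,p→19,0→6,t→6.
'k0': N↓-sim [27, 15, 3] end={s21,s31,s5} ∉↓L; 2/2 del acc.
'tt': |S_i|=[27, 14, 2] end={s31,s5} rej; 2/2 single-dels accept.
'pkt': run [27, 18, 8, 2] end={s31,s5} — reject; 3/3 deletions ∈↓L.
'p0p': run [27, 18, 7, 2] end={s31,s5} rej; 3/3 single-dels accept.
'0tpkp': run [27, 20, 10, 7, 4, 2] end={s31,s5} — reject; 5/5 deletions ∈↓L.
5 words, ⪯-incomp.

A = [k0, tt, pkt, p0p, 0tpkp].


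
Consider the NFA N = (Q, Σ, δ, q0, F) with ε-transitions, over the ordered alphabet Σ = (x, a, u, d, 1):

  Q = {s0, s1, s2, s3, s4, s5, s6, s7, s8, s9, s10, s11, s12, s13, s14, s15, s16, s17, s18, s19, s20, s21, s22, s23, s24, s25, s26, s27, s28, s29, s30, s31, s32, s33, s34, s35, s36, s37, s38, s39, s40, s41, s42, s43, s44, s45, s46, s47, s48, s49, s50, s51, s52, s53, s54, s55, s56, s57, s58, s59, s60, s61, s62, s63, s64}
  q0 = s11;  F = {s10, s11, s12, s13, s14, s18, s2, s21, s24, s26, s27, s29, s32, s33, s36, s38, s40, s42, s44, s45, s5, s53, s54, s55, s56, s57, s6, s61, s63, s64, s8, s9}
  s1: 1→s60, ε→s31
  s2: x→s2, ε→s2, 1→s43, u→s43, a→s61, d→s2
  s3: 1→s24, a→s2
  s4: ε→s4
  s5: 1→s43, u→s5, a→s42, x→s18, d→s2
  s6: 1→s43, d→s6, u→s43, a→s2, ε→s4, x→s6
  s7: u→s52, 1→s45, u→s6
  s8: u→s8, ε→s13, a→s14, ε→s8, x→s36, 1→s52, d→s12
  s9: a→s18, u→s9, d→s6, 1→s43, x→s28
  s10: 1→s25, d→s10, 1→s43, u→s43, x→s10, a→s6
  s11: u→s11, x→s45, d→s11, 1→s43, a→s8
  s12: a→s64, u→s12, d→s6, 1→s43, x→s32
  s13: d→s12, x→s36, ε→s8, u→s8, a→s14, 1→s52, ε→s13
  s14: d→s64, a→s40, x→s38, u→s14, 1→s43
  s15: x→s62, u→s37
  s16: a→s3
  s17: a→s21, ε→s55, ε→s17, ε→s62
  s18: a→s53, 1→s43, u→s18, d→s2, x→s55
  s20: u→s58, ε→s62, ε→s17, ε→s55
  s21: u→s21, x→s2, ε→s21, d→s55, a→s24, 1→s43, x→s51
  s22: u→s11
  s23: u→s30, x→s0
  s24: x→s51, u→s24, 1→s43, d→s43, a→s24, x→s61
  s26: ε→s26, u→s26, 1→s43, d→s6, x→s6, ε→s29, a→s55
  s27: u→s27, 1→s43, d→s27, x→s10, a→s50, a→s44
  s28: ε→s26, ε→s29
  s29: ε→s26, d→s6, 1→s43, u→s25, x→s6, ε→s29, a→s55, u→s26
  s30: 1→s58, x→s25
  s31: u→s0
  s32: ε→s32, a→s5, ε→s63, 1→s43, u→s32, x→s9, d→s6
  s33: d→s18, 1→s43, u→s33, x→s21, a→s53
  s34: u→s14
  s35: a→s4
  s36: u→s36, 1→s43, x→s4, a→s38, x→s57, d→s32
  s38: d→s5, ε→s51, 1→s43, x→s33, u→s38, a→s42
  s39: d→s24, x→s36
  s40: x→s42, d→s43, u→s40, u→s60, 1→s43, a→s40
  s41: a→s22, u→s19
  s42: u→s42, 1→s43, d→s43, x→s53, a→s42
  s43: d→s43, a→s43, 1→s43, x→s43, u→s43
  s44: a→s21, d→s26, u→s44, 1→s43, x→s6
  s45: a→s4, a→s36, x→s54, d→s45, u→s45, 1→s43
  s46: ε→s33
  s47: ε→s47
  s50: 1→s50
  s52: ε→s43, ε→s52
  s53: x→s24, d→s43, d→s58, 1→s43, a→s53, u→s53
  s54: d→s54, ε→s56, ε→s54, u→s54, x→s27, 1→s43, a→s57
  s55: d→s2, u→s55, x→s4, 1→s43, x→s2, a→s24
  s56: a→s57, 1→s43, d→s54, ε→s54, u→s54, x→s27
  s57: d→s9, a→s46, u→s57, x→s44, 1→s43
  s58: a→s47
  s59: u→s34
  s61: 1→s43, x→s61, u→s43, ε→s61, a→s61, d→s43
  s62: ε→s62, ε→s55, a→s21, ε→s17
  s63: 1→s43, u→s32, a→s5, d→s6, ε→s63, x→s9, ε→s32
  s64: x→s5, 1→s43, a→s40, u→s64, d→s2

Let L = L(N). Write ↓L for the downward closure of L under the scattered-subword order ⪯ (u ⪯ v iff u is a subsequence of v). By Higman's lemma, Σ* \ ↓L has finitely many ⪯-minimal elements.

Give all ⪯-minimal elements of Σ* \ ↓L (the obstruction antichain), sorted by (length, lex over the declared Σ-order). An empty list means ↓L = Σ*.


|Q|=65, |F|=32, |δ|=239 (37 ε).
min D↑ (29 st, q0=0, F={3}): 0:x→1,a→2,u→0,d→0,1→3 1:x→4,a→5,u→1,d→1,1→3 2:x→5,a→6,u→2,d→7,1→3 3:x→3,a→3,u→3,d→3,1→3 4:x→8,a→9,u→4,d→4,1→3 5:x→9,a→10,u→5,d→11,1→3 6:x→10,a→12,u→6,d→13,1→3 7:x→11,a→13,u→7,d→14,1→3 8:x→15,a→16,u→8,d→8,1→3 9:x→16,a→17,u→9,d→18,1→3 10:x→17,a→19,u→10,d→20,1→3 11:x→18,a→20,u→11,d→14,1→3 12:x→19,a→12,u→12,d→3,1→3 13:x→20,a→12,u→13,d→21,1→3 14:x→14,a→21,u→3,d→14,1→3 15:x→15,a→14,u→3,d→15,1→3 16:x→14,a→22,u→16,d→23,1→3 17:x→22,a→24,u→17,d→25,1→3 18:x→23,a→25,u→18,d→14,1→3 19:x→24,a→19,u→19,d→3,1→3 20:x→25,a→19,u→20,d→21,1→3 21:x→21,a→26,u→3,d→21,1→3 22:x→21,a→27,u→22,d→28,1→3 23:x→14,a→28,u→23,d→14,1→3 24:x→27,a→24,u→24,d→3,1→3 25:x→28,a→24,u→25,d→21,1→3 26:x→26,a→26,u→3,d→3,1→3 27:x→26,a→27,u→27,d→3,1→3 28:x→21,a→27,u→28,d→21,1→3 (ε-aug+det+¬).
'1': N↓-sim [43, 4] end={s25,s43,s50,s52} rej; 1/1 del acc.
'aaad': N↓-sim [43, 37, 21, 10, 3] end={s43,s47,s58} — reject; 4/4 del acc.
'addu': run [43, 37, 25, 7, 1] end={s43} rej; 4/4 single-dels accept.
'xxxxu': run [43, 34, 27, 17, 8, 1] end={s43} ∉↓L; 5/5 single-dels accept.
4 obstructions.

A = [1, aaad, addu, xxxxu].


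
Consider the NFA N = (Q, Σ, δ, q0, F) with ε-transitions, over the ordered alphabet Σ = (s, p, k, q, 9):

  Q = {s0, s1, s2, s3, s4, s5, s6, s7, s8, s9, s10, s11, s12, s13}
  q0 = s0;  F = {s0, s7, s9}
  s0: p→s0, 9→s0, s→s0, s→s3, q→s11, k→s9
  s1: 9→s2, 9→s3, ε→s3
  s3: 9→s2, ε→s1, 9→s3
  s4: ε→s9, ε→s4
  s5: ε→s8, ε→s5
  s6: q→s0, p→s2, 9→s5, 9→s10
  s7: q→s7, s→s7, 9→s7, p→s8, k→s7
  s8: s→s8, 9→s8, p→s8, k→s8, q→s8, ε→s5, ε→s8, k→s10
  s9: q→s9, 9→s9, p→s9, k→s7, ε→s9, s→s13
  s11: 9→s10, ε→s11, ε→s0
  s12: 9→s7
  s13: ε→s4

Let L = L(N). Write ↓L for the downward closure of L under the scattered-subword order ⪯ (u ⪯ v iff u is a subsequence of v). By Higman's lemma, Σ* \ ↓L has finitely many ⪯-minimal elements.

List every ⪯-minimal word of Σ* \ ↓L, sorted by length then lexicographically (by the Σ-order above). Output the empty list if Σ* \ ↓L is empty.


|Q|=14, |F|=3, |δ|=44 (12 ε).
min D↑ (4 st, q0=0, F={3}): 0:s→0,p→0,k→1,q→0,9→0 1:s→1,p→1,k→2,q→1,9→1 2:s→2,p→3,k→2,q→2,9→2 3:s→3,p→3,k→3,q→3,9→3.
'kkp': N↓-sim [12, 7, 4, 3] end={s10,s5,s8} rej; 3/3 single-dels accept.
1 minimals (antichain).

min(Σ*\↓L) = [kkp].


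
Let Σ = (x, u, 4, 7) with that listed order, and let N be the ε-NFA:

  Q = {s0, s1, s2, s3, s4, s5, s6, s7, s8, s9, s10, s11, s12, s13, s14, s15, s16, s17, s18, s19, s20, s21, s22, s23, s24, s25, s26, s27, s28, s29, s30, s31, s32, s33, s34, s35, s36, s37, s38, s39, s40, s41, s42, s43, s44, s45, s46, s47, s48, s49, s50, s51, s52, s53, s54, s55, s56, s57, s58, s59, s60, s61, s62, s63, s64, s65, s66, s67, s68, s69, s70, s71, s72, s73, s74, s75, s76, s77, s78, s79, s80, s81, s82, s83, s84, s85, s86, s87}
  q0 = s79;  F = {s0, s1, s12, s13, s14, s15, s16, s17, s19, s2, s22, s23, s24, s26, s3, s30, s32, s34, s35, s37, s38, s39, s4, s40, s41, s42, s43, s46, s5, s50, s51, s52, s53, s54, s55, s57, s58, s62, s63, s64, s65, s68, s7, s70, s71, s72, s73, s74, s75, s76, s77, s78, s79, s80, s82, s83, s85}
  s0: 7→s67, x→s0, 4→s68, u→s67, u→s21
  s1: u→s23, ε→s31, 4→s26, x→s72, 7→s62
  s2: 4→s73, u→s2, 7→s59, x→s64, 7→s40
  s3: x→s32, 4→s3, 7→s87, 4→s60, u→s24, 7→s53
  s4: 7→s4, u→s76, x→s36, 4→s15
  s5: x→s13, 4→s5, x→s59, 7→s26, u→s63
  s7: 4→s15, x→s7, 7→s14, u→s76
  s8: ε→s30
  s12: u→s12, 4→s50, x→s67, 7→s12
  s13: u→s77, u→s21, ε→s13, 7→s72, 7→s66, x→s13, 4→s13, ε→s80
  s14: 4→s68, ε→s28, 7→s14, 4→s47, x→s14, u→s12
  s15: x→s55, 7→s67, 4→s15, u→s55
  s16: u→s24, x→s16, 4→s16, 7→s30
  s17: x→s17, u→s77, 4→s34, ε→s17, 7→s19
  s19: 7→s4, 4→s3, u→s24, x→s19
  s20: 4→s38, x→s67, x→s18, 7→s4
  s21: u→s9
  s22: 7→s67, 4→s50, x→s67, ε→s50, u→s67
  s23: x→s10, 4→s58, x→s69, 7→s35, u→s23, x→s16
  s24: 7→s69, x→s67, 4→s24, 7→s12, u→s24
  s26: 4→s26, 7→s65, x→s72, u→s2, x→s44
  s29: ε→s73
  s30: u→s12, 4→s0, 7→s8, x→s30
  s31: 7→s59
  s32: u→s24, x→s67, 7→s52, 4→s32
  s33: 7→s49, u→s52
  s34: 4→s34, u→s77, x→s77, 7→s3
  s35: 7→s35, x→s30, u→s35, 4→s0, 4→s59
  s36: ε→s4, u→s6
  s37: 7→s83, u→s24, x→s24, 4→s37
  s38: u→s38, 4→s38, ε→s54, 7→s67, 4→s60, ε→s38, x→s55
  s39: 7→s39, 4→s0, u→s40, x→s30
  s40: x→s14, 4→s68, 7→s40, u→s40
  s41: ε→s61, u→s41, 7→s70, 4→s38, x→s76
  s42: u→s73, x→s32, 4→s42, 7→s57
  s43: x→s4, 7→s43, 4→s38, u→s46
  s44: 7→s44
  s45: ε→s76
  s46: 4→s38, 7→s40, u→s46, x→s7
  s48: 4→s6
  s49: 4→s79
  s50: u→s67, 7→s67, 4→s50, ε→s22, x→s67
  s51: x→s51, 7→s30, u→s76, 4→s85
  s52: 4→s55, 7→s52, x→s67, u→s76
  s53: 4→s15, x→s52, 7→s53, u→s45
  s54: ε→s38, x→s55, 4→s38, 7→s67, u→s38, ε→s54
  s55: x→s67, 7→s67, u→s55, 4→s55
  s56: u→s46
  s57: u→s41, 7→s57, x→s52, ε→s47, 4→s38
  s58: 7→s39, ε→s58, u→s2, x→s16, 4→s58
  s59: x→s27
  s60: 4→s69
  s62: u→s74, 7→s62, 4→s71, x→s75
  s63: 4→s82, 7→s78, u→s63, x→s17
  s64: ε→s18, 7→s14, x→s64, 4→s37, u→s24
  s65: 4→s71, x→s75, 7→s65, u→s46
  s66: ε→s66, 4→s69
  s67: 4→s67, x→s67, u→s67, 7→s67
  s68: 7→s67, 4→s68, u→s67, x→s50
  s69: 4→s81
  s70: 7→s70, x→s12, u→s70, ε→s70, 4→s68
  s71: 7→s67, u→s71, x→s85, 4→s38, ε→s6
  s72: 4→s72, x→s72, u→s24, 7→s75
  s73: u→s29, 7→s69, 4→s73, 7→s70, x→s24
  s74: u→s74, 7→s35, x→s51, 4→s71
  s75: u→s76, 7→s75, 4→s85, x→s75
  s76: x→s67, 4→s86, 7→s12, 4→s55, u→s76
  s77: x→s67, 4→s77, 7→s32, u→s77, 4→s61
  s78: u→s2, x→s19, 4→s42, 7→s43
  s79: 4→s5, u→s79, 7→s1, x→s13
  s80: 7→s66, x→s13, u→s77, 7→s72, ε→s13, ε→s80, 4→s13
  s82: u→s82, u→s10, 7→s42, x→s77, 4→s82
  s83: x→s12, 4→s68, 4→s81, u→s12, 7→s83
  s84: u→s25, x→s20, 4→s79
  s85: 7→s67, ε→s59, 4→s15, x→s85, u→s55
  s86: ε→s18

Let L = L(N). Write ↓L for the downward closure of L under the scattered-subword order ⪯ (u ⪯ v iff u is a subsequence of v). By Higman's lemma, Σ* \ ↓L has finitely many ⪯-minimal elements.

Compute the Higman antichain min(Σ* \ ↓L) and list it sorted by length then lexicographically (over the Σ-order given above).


Antichain: [xux, 7747, 4u4xx, 7u74u, 7744xx].

|Q|=88, |F|=57, |δ|=298 (26 ε).
min D↑ (55 st, q0=0, F={10}): 0:x→1,u→0,4→2,7→3 1:x→1,u→4,4→1,7→5 2:x→1,u→6,4→2,7→7 3:x→5,u→8,4→7,7→9 4:x→10,u→4,4→4,7→11 5:x→5,u→12,4→5,7→13 6:x→14,u→6,4→15,7→16 7:x→5,u→17,4→7,7→18 8:x→19,u→8,4→20,7→21 9:x→13,u→22,4→23,7→9 10:x→10,u→10,4→10,7→10 11:x→10,u→12,4→11,7→24 12:x→10,u→12,4→12,7→25 13:x→13,u→26,4→27,7→13 14:x→14,u→4,4→28,7→29 15:x→4,u→15,4→15,7→30 16:x→29,u→17,4→30,7→31 17:x→32,u→17,4→33,7→34 18:x→13,u→35,4→23,7→18 19:x→19,u→12,4→19,7→36 20:x→19,u→17,4→20,7→37 21:x→36,u→21,4→38,7→21 22:x→39,u→22,4→23,7→21 23:x→27,u→23,4→40,7→10 24:x→10,u→26,4→41,7→24 25:x→10,u→25,4→42,7→25 26:x→10,u→26,4→41,7→25 27:x→27,u→41,4→43,7→10 28:x→4,u→4,4→28,7→44 29:x→29,u→12,4→44,7→45 30:x→11,u→33,4→30,7→46 31:x→45,u→35,4→40,7→31 32:x→32,u→12,4→47,7→48 33:x→12,u→33,4→33,7→49 34:x→48,u→34,4→50,7→34 35:x→51,u→35,4→40,7→34 36:x→36,u→25,4→38,7→36 37:x→36,u→34,4→38,7→37 38:x→38,u→10,4→50,7→10 39:x→39,u→26,4→27,7→36 40:x→41,u→40,4→40,7→10 41:x→10,u→41,4→41,7→10 42:x→10,u→10,4→42,7→10 43:x→41,u→41,4→43,7→10 44:x→11,u→12,4→44,7→52 45:x→45,u→26,4→43,7→45 46:x→24,u→53,4→40,7→46 47:x→12,u→12,4→47,7→54 48:x→48,u→25,4→50,7→48 49:x→25,u→49,4→50,7→49 50:x→42,u→10,4→50,7→10 51:x→51,u→26,4→43,7→48 52:x→24,u→26,4→43,7→52 53:x→26,u→53,4→40,7→49 54:x→25,u→25,4→50,7→54.
'xux': run [80, 52, 19, 1] end={s67} rej; 3/3 single-dels accept.
'7747': N↓-sim [80, 71, 51, 22, 1] end={s67} ∉↓L; 4/4 single-dels accept.
'4u4xx': N↓-sim [80, 72, 57, 36, 15, 1] end={s67} rej; 5/5 single-dels accept.
'7u74u': N↓-sim [80, 71, 50, 22, 11, 3] end={s21,s67,s9} — reject; 5/5 deletions ∈↓L.
'7744xx': run [80, 71, 51, 22, 11, 4, 1] end={s67} ∉↓L; 6/6 single-dels accept.
5 obstructions.


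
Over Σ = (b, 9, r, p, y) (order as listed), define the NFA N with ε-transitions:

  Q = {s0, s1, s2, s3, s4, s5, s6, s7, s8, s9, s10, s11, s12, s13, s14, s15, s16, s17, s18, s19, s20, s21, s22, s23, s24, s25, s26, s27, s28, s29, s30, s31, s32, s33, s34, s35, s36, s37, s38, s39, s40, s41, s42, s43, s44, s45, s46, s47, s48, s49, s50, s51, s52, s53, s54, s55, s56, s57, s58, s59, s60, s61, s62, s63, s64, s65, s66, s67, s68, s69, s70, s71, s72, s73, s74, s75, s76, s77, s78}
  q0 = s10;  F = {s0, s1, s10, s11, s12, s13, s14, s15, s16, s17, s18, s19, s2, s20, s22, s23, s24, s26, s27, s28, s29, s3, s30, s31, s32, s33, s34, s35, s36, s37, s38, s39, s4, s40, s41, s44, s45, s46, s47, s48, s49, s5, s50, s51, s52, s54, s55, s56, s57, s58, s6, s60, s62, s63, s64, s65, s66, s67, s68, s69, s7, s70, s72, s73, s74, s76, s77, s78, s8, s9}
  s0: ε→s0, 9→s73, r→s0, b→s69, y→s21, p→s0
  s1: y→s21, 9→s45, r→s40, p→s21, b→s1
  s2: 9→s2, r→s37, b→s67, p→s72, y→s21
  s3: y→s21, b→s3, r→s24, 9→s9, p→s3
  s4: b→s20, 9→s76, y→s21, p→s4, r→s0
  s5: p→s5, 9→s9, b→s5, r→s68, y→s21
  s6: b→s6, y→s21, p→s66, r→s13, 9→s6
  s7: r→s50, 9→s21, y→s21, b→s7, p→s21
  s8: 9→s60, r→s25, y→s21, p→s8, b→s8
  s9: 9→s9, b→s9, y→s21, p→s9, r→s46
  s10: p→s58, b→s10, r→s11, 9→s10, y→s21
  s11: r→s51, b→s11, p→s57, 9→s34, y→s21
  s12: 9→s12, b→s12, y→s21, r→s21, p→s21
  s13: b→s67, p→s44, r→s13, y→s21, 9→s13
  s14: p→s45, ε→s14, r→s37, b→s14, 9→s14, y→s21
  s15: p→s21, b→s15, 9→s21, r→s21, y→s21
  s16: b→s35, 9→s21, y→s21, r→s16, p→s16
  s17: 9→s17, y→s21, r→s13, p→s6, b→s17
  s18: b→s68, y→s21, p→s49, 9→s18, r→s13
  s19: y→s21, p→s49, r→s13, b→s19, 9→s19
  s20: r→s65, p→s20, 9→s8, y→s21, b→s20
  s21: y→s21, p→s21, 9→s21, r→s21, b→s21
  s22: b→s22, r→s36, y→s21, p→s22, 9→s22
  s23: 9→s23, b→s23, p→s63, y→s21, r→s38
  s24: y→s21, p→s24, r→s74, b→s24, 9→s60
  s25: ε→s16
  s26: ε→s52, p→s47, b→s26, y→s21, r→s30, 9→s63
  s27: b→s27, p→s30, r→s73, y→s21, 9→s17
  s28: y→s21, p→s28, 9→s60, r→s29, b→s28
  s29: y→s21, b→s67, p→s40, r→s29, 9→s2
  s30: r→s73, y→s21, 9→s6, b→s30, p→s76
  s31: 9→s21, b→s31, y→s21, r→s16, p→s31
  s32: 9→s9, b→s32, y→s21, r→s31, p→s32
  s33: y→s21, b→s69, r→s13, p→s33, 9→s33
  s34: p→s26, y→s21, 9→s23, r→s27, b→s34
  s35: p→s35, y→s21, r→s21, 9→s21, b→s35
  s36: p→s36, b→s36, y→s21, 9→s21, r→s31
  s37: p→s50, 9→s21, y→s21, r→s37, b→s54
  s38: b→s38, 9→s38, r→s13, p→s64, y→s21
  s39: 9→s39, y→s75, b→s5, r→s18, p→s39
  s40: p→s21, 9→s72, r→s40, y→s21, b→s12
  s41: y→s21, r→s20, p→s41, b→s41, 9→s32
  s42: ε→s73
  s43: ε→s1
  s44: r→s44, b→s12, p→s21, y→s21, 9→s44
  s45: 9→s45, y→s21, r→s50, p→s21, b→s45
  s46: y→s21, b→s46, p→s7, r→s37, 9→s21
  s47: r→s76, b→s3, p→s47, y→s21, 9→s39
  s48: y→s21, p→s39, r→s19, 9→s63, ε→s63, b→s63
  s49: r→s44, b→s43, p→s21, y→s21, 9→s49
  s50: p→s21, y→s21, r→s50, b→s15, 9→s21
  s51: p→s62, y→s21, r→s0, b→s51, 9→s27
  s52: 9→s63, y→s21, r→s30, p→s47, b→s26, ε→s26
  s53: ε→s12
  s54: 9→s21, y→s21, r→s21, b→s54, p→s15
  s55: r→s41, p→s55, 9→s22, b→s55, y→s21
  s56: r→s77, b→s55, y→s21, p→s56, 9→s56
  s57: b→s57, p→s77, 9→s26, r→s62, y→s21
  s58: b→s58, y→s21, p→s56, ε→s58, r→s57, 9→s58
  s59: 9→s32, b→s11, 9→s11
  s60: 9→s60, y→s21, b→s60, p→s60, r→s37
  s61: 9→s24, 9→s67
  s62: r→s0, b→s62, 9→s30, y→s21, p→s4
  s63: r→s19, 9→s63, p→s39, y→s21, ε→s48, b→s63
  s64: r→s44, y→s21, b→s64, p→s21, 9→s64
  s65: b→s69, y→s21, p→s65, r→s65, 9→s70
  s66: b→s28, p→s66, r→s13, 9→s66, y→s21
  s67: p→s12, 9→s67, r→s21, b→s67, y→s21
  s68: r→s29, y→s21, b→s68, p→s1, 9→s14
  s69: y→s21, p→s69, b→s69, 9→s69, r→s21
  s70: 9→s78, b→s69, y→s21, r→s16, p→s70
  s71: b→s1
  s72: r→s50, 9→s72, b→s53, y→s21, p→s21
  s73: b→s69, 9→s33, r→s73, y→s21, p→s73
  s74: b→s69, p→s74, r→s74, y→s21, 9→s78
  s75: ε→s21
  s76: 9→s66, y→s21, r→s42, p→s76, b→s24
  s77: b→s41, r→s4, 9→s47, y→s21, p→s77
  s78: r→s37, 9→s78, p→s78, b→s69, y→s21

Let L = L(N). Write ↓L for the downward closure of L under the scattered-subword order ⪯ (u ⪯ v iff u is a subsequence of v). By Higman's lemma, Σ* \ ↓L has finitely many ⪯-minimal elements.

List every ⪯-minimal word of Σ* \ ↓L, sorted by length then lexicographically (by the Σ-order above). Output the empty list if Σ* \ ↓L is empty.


|Q|=79, |F|=70, |δ|=373 (12 ε).
min D↑ (69 st, q0=0, F={3}): 0:b→0,9→0,r→1,p→2,y→3 1:b→1,9→4,r→5,p→6,y→3 2:b→2,9→2,r→6,p→7,y→3 3:b→3,9→3,r→3,p→3,y→3 4:b→4,9→8,r→9,p→10,y→3 5:b→5,9→9,r→11,p→12,y→3 6:b→6,9→10,r→12,p→13,y→3 7:b→14,9→7,r→13,p→7,y→3 8:b→8,9→8,r→15,p→16,y→3 9:b→9,9→17,r→18,p→19,y→3 10:b→10,9→16,r→19,p→20,y→3 11:b→21,9→18,r→11,p→11,y→3 12:b→12,9→19,r→11,p→22,y→3 13:b→23,9→20,r→22,p→13,y→3 14:b→14,9→24,r→23,p→14,y→3 15:b→15,9→15,r→25,p→26,y→3 16:b→16,9→16,r→27,p→28,y→3 17:b→17,9→17,r→25,p→29,y→3 18:b→21,9→30,r→18,p→18,y→3 19:b→19,9→29,r→18,p→31,y→3 20:b→32,9→28,r→31,p→20,y→3 21:b→21,9→21,r→3,p→21,y→3 22:b→33,9→31,r→11,p→22,y→3 23:b→23,9→34,r→33,p→23,y→3 24:b→24,9→24,r→35,p→24,y→3 25:b→36,9→25,r→25,p→37,y→3 26:b→26,9→26,r→37,p→3,y→3 27:b→27,9→27,r→25,p→38,y→3 28:b→39,9→28,r→40,p→28,y→3 29:b→29,9→29,r→25,p→41,y→3 30:b→21,9→30,r→25,p→30,y→3 31:b→42,9→41,r→18,p→31,y→3 32:b→32,9→43,r→42,p→32,y→3 33:b→33,9→44,r→45,p→33,y→3 34:b→34,9→43,r→46,p→34,y→3 35:b→35,9→3,r→46,p→35,y→3 36:b→36,9→36,r→3,p→47,y→3 37:b→47,9→37,r→37,p→3,y→3 38:b→48,9→38,r→37,p→3,y→3 39:b→39,9→43,r→49,p→39,y→3 40:b→49,9→40,r→25,p→38,y→3 41:b→50,9→41,r→25,p→41,y→3 42:b→42,9→51,r→52,p→42,y→3 43:b→43,9→43,r→53,p→43,y→3 44:b→44,9→51,r→54,p→44,y→3 45:b→21,9→55,r→45,p→45,y→3 46:b→46,9→3,r→54,p→46,y→3 47:b→47,9→47,r→3,p→3,y→3 48:b→48,9→56,r→57,p→3,y→3 49:b→49,9→58,r→59,p→48,y→3 50:b→50,9→51,r→59,p→50,y→3 51:b→51,9→51,r→60,p→51,y→3 52:b→21,9→61,r→52,p→52,y→3 53:b→53,9→3,r→60,p→62,y→3 54:b→63,9→3,r→54,p→54,y→3 55:b→21,9→61,r→54,p→55,y→3 56:b→56,9→56,r→64,p→3,y→3 57:b→47,9→65,r→57,p→3,y→3 58:b→58,9→58,r→60,p→56,y→3 59:b→36,9→66,r→59,p→57,y→3 60:b→67,9→3,r→60,p→64,y→3 61:b→21,9→61,r→60,p→61,y→3 62:b→62,9→3,r→64,p→3,y→3 63:b→63,9→3,r→3,p→63,y→3 64:b→68,9→3,r→64,p→3,y→3 65:b→47,9→65,r→64,p→3,y→3 66:b→36,9→66,r→60,p→65,y→3 67:b→67,9→3,r→3,p→68,y→3 68:b→68,9→3,r→3,p→3,y→3.
'y': run [76, 2] end={s21,s75} — reject; 1/1 single-dels accept.
'rrrbr': N↓-sim [76, 71, 53, 26, 8, 1] end={s21} ∉↓L; 5/5 deletions ∈↓L.
'r99rpp': N↓-sim [76, 71, 60, 41, 26, 14, 1] end={s21} rej; 6/6 deletions ∈↓L.
'ppb9r9': |S_i|=[76, 68, 57, 41, 27, 12, 1] end={s21} rej; 6/6 deletions ∈↓L.
4 obstructions.

min(Σ*\↓L) = [y, rrrbr, r99rpp, ppb9r9].


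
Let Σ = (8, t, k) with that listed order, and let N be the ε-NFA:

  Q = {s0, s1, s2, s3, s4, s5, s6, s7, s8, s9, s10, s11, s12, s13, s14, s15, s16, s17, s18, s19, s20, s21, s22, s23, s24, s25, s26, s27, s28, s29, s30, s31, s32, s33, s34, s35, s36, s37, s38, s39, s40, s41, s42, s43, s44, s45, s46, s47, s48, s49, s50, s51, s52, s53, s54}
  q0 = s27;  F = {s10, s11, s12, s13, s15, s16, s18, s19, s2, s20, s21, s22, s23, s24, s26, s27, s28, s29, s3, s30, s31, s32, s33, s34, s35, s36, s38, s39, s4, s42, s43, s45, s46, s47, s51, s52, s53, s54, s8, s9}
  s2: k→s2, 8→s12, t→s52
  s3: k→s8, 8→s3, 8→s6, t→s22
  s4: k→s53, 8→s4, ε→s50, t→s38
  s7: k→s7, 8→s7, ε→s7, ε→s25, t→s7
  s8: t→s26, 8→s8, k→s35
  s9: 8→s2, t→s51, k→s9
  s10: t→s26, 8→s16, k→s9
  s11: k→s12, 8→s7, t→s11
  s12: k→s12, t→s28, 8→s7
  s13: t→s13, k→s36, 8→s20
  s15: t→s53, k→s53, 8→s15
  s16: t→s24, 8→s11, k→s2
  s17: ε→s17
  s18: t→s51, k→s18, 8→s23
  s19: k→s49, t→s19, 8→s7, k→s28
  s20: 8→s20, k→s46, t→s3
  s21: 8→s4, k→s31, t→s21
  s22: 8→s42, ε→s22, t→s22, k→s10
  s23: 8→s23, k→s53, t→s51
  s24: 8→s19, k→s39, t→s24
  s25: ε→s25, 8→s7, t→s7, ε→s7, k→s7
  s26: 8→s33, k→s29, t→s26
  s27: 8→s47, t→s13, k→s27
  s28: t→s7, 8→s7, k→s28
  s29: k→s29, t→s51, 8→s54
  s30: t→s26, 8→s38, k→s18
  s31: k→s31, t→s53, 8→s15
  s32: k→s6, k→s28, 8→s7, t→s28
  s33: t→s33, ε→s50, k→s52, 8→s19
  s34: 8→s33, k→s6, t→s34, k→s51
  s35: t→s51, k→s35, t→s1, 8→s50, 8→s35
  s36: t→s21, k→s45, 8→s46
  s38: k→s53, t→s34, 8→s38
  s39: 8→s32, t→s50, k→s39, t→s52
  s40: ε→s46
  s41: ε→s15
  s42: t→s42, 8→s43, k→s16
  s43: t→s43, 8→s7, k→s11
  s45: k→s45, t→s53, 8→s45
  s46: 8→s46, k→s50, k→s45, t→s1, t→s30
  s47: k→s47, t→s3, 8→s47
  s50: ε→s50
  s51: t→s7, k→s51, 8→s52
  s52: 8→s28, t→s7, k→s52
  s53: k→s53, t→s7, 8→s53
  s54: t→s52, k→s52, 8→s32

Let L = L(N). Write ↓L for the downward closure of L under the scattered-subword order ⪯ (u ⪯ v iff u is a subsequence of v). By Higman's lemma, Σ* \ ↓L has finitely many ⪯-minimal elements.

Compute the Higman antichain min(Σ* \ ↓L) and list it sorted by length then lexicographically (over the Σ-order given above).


Antichain: [tkktt, 8tt888, tkt8kt].

|Q|=55, |F|=40, |δ|=146 (11 ε).
min D↑ (41 st, q0=0, F={28}): 0:8→1,t→2,k→0 1:8→1,t→3,k→1 2:8→4,t→2,k→5 3:8→3,t→6,k→7 4:8→4,t→3,k→8 5:8→8,t→9,k→10 6:8→11,t→6,k→12 7:8→7,t→13,k→14 8:8→8,t→15,k→10 9:8→16,t→9,k→17 10:8→10,t→18,k→10 11:8→19,t→11,k→20 12:8→20,t→13,k→21 13:8→22,t→13,k→23 14:8→14,t→24,k→14 15:8→25,t→13,k→26 16:8→16,t→25,k→18 17:8→27,t→18,k→17 18:8→18,t→28,k→18 19:8→28,t→19,k→29 20:8→29,t→30,k→31 21:8→31,t→24,k→21 22:8→32,t→22,k→33 23:8→34,t→24,k→23 24:8→33,t→28,k→24 25:8→25,t→35,k→18 26:8→36,t→24,k→26 27:8→27,t→18,k→18 28:8→28,t→28,k→28 29:8→28,t→29,k→37 30:8→32,t→30,k→38 31:8→37,t→33,k→31 32:8→28,t→32,k→39 33:8→39,t→28,k→33 34:8→40,t→33,k→33 35:8→22,t→35,k→24 36:8→36,t→24,k→18 37:8→28,t→39,k→37 38:8→40,t→33,k→38 39:8→28,t→28,k→39 40:8→28,t→39,k→39.
'tkktt': N↓-sim [46, 44, 38, 23, 8, 2] end={s25,s7} — reject; 5/5 deletions ∈↓L.
'8tt888': |S_i|=[46, 41, 35, 27, 19, 10, 2] end={s25,s7} ∉↓L; 6/6 del acc.
'tkt8kt': run [46, 44, 38, 29, 18, 8, 2] end={s25,s7} — reject; 6/6 deletions ∈↓L.
3 obstructions.


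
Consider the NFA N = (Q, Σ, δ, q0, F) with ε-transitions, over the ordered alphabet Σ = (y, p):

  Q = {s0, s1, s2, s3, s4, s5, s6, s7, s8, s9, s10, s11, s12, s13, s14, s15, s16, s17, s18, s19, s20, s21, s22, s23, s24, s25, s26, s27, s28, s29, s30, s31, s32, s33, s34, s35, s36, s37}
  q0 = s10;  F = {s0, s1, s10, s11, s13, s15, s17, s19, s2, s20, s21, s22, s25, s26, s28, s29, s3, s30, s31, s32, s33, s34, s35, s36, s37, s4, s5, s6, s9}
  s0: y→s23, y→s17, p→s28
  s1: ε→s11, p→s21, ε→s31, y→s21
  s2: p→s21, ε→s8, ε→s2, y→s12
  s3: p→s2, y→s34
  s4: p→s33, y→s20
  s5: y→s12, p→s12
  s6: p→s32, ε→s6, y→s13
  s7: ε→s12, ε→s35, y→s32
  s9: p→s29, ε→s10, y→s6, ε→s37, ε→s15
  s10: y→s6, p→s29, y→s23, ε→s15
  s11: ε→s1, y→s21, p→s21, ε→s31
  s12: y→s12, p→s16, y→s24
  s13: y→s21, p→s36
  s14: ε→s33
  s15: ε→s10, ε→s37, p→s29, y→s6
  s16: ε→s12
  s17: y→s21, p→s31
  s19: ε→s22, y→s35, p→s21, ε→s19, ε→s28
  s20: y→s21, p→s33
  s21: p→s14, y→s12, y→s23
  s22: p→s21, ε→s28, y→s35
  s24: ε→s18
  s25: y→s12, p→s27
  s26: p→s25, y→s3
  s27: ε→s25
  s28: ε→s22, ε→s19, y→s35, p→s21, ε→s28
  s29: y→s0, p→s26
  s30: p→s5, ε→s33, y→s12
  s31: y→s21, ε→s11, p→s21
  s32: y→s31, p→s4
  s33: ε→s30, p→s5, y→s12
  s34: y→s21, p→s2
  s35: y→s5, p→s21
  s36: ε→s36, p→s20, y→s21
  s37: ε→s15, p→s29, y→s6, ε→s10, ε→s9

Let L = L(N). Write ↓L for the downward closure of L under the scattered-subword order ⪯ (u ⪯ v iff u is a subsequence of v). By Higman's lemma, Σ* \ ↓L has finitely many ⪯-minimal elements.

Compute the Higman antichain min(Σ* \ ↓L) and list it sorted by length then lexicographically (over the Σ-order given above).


A = [yyyy, pppy, ypypy, yyyppp, yppppp, pypyyp].

|Q|=38, |F|=29, |δ|=98 (33 ε).
min D↑ (22 st, q0=0, F={15}): 0:y→1,p→2 1:y→3,p→4 2:y→5,p→6 3:y→7,p→8 4:y→9,p→10 5:y→11,p→12 6:y→13,p→14 7:y→15,p→16 8:y→7,p→17 9:y→7,p→7 10:y→17,p→16 11:y→7,p→9 12:y→18,p→7 13:y→19,p→20 14:y→15,p→14 15:y→15,p→15 16:y→15,p→21 17:y→7,p→16 18:y→21,p→7 19:y→7,p→20 20:y→15,p→7 21:y→15,p→15 (ε-aug+det+¬).
'yyyy': N↓-sim [37, 29, 21, 10, 5] end={s12,s16,s18,s23,s24} rej; 4/4 single-dels accept.
'pppy': N↓-sim [37, 31, 26, 14, 5] end={s12,s16,s18,s23,s24} — reject; 4/4 del acc.
'ypypy': |S_i|=[37, 29, 23, 15, 10, 5] end={s12,s16,s18,s23,s24} ∉↓L; 5/5 single-dels accept.
'yyyppp': |S_i|=[37, 29, 21, 10, 8, 5, 4] end={s12,s16,s18,s24} rej; 6/6 deletions ∈↓L.
'yppppp': run [37, 29, 23, 12, 8, 5, 4] end={s12,s16,s18,s24} ∉↓L; 6/6 deletions ∈↓L.
'pypyyp': N↓-sim [37, 31, 24, 19, 11, 6, 4] end={s12,s16,s18,s24} — reject; 6/6 del acc.
6 words, ⪯-incomp.


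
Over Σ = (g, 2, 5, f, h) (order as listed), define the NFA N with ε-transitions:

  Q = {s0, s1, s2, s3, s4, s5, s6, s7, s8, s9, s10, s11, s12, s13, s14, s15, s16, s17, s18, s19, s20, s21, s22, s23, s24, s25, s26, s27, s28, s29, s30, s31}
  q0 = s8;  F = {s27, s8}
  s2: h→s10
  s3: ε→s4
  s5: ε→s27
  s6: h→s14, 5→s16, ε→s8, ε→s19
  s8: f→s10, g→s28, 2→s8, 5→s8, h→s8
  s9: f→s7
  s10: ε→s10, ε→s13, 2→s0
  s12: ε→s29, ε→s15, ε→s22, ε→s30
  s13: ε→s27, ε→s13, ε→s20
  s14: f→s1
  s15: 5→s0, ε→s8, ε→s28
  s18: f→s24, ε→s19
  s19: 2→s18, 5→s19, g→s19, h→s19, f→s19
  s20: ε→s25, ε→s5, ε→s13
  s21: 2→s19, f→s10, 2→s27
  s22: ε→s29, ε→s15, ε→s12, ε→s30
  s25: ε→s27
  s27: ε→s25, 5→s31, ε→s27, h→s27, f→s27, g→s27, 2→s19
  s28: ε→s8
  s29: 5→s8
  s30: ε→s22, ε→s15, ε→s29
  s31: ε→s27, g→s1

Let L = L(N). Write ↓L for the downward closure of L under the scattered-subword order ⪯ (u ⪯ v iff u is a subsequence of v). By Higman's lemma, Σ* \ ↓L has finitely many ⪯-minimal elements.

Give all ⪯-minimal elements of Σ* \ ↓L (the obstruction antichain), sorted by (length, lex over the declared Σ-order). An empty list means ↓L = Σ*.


min(Σ*\↓L) = [f2].

|Q|=32, |F|=2, |δ|=59 (31 ε).
min D↑ (3 st, q0=0, F={2}): 0:g→0,2→0,5→0,f→1,h→0 1:g→1,2→2,5→1,f→1,h→1 2:g→2,2→2,5→2,f→2,h→2 (ε-aug+det+¬).
'f2': |S_i|=[14, 12, 4] end={s0,s18,s19,s24} rej; 2/2 deletions ∈↓L.
1 minimals (antichain).


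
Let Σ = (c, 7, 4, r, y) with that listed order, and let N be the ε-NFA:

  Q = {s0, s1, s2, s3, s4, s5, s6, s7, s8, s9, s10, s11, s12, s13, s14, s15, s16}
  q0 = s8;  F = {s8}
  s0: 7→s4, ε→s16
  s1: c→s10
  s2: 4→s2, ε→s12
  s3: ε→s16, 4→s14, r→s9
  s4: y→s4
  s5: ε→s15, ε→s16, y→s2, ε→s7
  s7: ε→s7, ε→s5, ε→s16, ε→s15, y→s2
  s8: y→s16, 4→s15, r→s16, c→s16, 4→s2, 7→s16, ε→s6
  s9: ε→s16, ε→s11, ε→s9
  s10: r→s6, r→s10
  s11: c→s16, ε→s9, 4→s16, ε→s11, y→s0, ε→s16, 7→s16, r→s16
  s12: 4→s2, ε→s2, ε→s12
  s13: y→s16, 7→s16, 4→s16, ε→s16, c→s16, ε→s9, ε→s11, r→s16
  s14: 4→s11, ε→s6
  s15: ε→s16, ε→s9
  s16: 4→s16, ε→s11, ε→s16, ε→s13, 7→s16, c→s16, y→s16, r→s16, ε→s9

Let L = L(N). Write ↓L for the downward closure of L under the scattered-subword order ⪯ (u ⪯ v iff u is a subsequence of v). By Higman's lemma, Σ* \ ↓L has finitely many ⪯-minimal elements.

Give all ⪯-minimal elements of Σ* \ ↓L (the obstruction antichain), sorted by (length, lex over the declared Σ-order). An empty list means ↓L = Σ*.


|Q|=17, |F|=1, |δ|=62 (29 ε).
min D↑ (2 st, q0=0, F={1}): 0:c→1,7→1,4→1,r→1,y→1 1:c→1,7→1,4→1,r→1,y→1 (ε-aug+det+¬).
'c': N↓-sim [11, 6] end={s0,s11,s13,s16,s4,s9} rej; 1/1 deletions ∈↓L.
'7': run [11, 6] end={s0,s11,s13,s16,s4,s9} rej; 1/1 del acc.
'4': N↓-sim [11, 9] end={s0,s11,s12,s13,s15,s16,s2,s4,s9} ∉↓L; 1/1 deletions ∈↓L.
'r': N↓-sim [11, 6] end={s0,s11,s13,s16,s4,s9} rej; 1/1 single-dels accept.
'y': run [11, 6] end={s0,s11,s13,s16,s4,s9} — reject; 1/1 single-dels accept.
5 words, ⪯-incomp.

A = [c, 7, 4, r, y].
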